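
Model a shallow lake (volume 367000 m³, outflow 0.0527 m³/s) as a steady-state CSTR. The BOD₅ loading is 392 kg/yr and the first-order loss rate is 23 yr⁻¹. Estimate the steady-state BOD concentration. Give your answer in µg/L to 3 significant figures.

38.8 µg/L

Outflow Q = 0.0527 m³/s × 3.156e+07 s/yr = 1.663e+06 m³/yr.
Steady-state CSTR mass balance: W = Q·C + k·V·C, so C = W/(Q + kV).
Q + kV = 1.663e+06 + 23·367000 = 1.01e+07 m³/yr.
C = 392/1.01e+07 = 3.88e-05 kg/m³ = 0.0388 mg/L = 38.8 µg/L.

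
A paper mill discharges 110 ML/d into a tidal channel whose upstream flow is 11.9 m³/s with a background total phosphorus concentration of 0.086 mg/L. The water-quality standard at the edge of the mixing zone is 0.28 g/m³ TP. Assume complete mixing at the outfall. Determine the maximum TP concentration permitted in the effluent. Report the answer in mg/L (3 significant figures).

2.09 mg/L

110 ML/d = 1.273 m³/s.
Mass balance: 0.28·13.17 = 1.273·Cₑ + 11.9·0.086.
Cₑ = (3.688 − 1.023) / 1.273 = 2.093 mg/L.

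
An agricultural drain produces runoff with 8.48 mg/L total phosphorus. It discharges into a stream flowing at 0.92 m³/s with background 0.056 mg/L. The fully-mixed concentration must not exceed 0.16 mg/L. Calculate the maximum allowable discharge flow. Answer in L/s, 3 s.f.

Mass balance at complete mixing: C_std·(Q_w + Q_r) = Q_w·C_e + Q_r·C_b.
Rearranging, Q_w = Q_r·(C_std − C_b)/(C_e − C_std) = 0.92·(0.16 − 0.056) / (8.48 − 0.16) = 0.0115 m³/s.
= 11.5 L/s.

11.5 L/s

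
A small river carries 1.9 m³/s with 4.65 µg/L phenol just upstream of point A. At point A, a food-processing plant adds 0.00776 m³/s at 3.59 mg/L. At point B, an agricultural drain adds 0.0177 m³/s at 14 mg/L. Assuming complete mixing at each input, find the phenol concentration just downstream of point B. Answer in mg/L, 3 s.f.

0.148 mg/L

4.65 µg/L = 0.00465 mg/L.
After input A: C = (1.9·0.00465 + 0.00776·3.59) / 1.908 = 0.01923 mg/L.
After input B: C = (1.908·0.01923 + 0.0177·14) / 1.925 = 0.1478 mg/L.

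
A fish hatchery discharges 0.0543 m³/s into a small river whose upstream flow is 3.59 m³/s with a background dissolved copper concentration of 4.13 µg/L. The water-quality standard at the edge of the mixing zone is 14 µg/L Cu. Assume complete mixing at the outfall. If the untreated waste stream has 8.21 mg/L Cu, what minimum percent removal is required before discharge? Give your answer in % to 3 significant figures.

4.13 µg/L = 0.00413 mg/L.
14 µg/L = 0.014 mg/L.
Mass balance: 0.014·3.644 = 0.0543·Cₑ + 3.59·0.00413.
Cₑ = (0.05102 − 0.01483) / 0.0543 = 0.6665 mg/L.
Required removal = 1 − 0.6665/8.21 = 91.88 %.

91.9 %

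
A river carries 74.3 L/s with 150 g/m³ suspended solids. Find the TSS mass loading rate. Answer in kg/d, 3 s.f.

74.3 L/s = 0.0743 m³/s.
Mass flux = Q·C = 0.0743 m³/s × 150 g/m³ = 11.15 g/s.
= 11.15 g/s × 86.4 = 962.9 kg/d.

963 kg/d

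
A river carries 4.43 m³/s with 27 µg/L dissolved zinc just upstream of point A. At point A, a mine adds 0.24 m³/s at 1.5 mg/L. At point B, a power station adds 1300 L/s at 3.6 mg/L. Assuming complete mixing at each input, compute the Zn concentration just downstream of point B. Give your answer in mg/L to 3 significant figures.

27 µg/L = 0.027 mg/L.
After input A: C = (4.43·0.027 + 0.24·1.5) / 4.67 = 0.1027 mg/L.
1300 L/s = 1.3 m³/s.
After input B: C = (4.67·0.1027 + 1.3·3.6) / 5.97 = 0.8643 mg/L.

0.864 mg/L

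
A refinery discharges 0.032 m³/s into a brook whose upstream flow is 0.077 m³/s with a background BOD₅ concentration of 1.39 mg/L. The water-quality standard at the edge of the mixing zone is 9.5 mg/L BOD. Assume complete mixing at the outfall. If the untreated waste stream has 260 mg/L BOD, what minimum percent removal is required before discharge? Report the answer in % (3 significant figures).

88.8 %

Mass balance: 9.5·0.109 = 0.032·Cₑ + 0.077·1.39.
Cₑ = (1.036 − 0.107) / 0.032 = 29.01 mg/L.
Required removal = 1 − 29.01/260 = 88.84 %.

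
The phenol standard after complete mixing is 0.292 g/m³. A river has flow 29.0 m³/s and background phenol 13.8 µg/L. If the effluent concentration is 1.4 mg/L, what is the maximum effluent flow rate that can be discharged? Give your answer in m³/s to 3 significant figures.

13.8 µg/L = 0.0138 mg/L.
Mass balance at complete mixing: C_std·(Q_w + Q_r) = Q_w·C_e + Q_r·C_b.
Rearranging, Q_w = Q_r·(C_std − C_b)/(C_e − C_std) = 29.0·(0.292 − 0.0138) / (1.4 − 0.292) = 7.281 m³/s.

7.28 m³/s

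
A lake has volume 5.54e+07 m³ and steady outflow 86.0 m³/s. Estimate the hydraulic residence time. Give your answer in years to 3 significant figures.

0.0204 yr

Q = 86.0 m³/s × 3.156e+07 s/yr = 2.714e+09 m³/yr.
Hydraulic residence time τ = V/Q = 5.54e+07/2.714e+09 = 0.02041 yr.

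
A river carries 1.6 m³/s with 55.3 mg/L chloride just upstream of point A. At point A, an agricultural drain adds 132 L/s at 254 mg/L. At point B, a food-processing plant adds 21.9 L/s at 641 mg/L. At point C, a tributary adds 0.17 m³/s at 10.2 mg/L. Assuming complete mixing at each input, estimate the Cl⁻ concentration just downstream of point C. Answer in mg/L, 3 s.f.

132 L/s = 0.132 m³/s.
After input A: C = (1.6·55.3 + 0.132·254) / 1.732 = 70.44 mg/L.
21.9 L/s = 0.0219 m³/s.
After input B: C = (1.732·70.44 + 0.0219·641) / 1.754 = 77.57 mg/L.
After input C: C = (1.754·77.57 + 0.17·10.2) / 1.924 = 71.61 mg/L.

71.6 mg/L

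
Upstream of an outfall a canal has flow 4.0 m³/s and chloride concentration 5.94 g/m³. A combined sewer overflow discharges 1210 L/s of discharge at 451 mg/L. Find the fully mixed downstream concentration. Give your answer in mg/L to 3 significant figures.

1210 L/s = 1.21 m³/s.
By mass balance at complete mixing, C = (1.21·451 + 4·5.94) / (1.21 + 4) = 569.5/5.21 = 109.3 mg/L.

109 mg/L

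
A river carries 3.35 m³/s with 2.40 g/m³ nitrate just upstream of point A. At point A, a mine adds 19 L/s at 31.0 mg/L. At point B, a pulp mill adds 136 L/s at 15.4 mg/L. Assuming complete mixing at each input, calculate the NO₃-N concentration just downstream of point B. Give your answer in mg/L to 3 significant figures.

3.06 mg/L

19 L/s = 0.019 m³/s.
After input A: C = (3.35·2.4 + 0.019·31) / 3.369 = 2.561 mg/L.
136 L/s = 0.136 m³/s.
After input B: C = (3.369·2.561 + 0.136·15.4) / 3.505 = 3.059 mg/L.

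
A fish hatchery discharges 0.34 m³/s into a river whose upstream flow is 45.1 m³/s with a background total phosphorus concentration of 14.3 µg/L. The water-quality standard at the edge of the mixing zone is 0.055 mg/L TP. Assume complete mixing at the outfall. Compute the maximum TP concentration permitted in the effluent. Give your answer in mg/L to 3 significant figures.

5.45 mg/L

14.3 µg/L = 0.0143 mg/L.
Mass balance: 0.055·45.44 = 0.34·Cₑ + 45.1·0.0143.
Cₑ = (2.499 − 0.6449) / 0.34 = 5.454 mg/L.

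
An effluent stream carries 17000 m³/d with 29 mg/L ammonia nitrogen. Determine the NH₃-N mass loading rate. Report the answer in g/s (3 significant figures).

5.71 g/s

17000 m³/d = 0.1968 m³/s.
Mass flux = Q·C = 0.1968 m³/s × 29 g/m³ = 5.706 g/s.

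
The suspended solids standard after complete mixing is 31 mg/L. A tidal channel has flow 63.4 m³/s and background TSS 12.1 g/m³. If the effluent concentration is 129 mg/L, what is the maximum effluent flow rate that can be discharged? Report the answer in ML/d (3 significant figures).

1060 ML/d

Mass balance at complete mixing: C_std·(Q_w + Q_r) = Q_w·C_e + Q_r·C_b.
Rearranging, Q_w = Q_r·(C_std − C_b)/(C_e − C_std) = 63.4·(31 − 12.1) / (129 − 31) = 12.23 m³/s.
= 1056 ML/d.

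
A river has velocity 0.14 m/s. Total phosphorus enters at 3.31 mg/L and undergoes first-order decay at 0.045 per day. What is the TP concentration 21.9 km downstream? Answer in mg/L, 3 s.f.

Travel time t = 21.9 km / 0.14 m/s = 2.19e+04/0.14 = 1.564e+05 s = 1.811 d.
First-order decay: C = 3.31·exp(−0.045·1.811) = 3.31·0.9218 = 3.051 mg/L.

3.05 mg/L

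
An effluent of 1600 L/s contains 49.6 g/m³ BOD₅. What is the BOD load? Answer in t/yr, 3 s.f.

2500 t/yr

1600 L/s = 1.6 m³/s.
Mass flux = Q·C = 1.6 m³/s × 49.6 g/m³ = 79.36 g/s.
= 79.36 g/s × 31.56 = 2504 t/yr.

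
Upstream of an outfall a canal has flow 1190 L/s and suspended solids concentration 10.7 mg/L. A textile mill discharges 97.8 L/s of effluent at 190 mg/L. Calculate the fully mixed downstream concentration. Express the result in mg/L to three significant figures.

97.8 L/s = 0.0978 m³/s.
1190 L/s = 1.19 m³/s.
By mass balance at complete mixing, C = (0.0978·190 + 1.19·10.7) / (0.0978 + 1.19) = 31.31/1.288 = 24.32 mg/L.

24.3 mg/L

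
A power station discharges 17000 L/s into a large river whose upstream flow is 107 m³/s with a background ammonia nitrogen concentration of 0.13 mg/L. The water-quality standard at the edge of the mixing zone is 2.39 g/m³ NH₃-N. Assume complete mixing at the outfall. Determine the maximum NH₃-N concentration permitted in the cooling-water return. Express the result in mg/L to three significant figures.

17000 L/s = 17 m³/s.
Mass balance: 2.39·124 = 17·Cₑ + 107·0.13.
Cₑ = (296.4 − 13.91) / 17 = 16.61 mg/L.

16.6 mg/L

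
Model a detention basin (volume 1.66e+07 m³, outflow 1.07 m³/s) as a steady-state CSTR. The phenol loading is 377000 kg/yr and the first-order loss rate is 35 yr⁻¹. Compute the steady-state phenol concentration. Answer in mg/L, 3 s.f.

0.613 mg/L

Outflow Q = 1.07 m³/s × 3.156e+07 s/yr = 3.377e+07 m³/yr.
Steady-state CSTR mass balance: W = Q·C + k·V·C, so C = W/(Q + kV).
Q + kV = 3.377e+07 + 35·1.66e+07 = 6.148e+08 m³/yr.
C = 377000/6.148e+08 = 0.0006132 kg/m³ = 0.6132 mg/L.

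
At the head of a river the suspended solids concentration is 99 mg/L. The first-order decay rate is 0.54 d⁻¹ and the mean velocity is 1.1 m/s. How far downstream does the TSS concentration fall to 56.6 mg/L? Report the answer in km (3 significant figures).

98.4 km

From C = C₀·e^(−kt), t = ln(C₀/C)/k = ln(99/56.6)/0.54 = 0.5591/0.54 = 1.035 d.
Distance = v·t = 1.1 m/s × 8.946e+04 s = 9.84e+04 m = 98.4 km.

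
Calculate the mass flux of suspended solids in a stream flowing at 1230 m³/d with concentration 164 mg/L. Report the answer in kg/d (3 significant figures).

1230 m³/d = 0.01424 m³/s.
Mass flux = Q·C = 0.01424 m³/s × 164 g/m³ = 2.335 g/s.
= 2.335 g/s × 86.4 = 201.7 kg/d.

202 kg/d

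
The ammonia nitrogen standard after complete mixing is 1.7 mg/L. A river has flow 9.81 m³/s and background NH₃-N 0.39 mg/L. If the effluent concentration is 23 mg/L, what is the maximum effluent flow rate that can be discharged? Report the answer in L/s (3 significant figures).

Mass balance at complete mixing: C_std·(Q_w + Q_r) = Q_w·C_e + Q_r·C_b.
Rearranging, Q_w = Q_r·(C_std − C_b)/(C_e − C_std) = 9.81·(1.7 − 0.39) / (23 − 1.7) = 0.6033 m³/s.
= 603.3 L/s.

603 L/s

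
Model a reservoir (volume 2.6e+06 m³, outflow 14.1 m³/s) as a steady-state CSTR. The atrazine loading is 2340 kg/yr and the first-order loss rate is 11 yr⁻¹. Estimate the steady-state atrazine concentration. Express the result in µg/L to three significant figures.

Outflow Q = 14.1 m³/s × 3.156e+07 s/yr = 4.45e+08 m³/yr.
Steady-state CSTR mass balance: W = Q·C + k·V·C, so C = W/(Q + kV).
Q + kV = 4.45e+08 + 11·2.6e+06 = 4.736e+08 m³/yr.
C = 2340/4.736e+08 = 4.941e-06 kg/m³ = 0.004941 mg/L = 4.941 µg/L.

4.94 µg/L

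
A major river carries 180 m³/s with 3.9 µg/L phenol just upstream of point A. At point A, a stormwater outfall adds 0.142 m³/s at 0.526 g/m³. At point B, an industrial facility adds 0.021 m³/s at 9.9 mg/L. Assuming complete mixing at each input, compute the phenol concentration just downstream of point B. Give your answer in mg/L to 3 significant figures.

3.9 µg/L = 0.0039 mg/L.
After input A: C = (180·0.0039 + 0.142·0.526) / 180.1 = 0.004312 mg/L.
After input B: C = (180.1·0.004312 + 0.021·9.9) / 180.2 = 0.005465 mg/L.

0.00547 mg/L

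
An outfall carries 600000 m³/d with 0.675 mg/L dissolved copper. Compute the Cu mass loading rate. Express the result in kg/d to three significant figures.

405 kg/d

600000 m³/d = 6.944 m³/s.
Mass flux = Q·C = 6.944 m³/s × 0.675 g/m³ = 4.688 g/s.
= 4.688 g/s × 86.4 = 405 kg/d.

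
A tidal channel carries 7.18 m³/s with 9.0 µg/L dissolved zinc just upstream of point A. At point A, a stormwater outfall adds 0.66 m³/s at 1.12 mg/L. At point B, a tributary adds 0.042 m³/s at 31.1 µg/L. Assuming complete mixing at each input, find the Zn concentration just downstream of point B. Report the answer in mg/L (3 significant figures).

0.102 mg/L

9.0 µg/L = 0.009 mg/L.
After input A: C = (7.18·0.009 + 0.66·1.12) / 7.84 = 0.1025 mg/L.
31.1 µg/L = 0.0311 mg/L.
After input B: C = (7.84·0.1025 + 0.042·0.0311) / 7.882 = 0.1021 mg/L.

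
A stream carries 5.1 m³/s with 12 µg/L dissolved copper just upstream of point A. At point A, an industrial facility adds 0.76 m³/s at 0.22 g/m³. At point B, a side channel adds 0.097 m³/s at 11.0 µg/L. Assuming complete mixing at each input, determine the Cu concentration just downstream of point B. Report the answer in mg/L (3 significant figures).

12 µg/L = 0.012 mg/L.
After input A: C = (5.1·0.012 + 0.76·0.22) / 5.86 = 0.03898 mg/L.
11.0 µg/L = 0.011 mg/L.
After input B: C = (5.86·0.03898 + 0.097·0.011) / 5.957 = 0.03852 mg/L.

0.0385 mg/L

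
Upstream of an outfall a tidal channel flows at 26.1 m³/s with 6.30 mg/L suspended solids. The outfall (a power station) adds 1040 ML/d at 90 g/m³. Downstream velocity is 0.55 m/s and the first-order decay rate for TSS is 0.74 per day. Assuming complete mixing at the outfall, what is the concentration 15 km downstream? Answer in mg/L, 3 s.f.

25.9 mg/L

1040 ML/d = 12.04 m³/s.
After complete mixing, C₀ = (12.04·90 + 26.1·6.3) / 38.14 = 32.72 mg/L.
Travel time t = 1.5e+04 m / 0.55 m/s = 2.727e+04 s = 0.3157 d.
C = 32.72·exp(−0.74·0.3157) = 32.72·0.7917 = 25.9 mg/L.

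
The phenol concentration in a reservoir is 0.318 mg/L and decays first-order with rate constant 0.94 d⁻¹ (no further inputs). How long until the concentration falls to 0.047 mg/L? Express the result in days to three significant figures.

2.03 d

t = ln(C₀/C)/k = ln(0.318/0.047)/0.94 = 1.912/0.94 = 2.034 d.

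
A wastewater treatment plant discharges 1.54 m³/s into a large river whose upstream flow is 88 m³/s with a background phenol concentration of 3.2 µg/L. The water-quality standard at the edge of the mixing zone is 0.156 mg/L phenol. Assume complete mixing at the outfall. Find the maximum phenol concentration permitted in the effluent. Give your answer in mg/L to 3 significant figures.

8.89 mg/L

3.2 µg/L = 0.0032 mg/L.
Mass balance: 0.156·89.54 = 1.54·Cₑ + 88·0.0032.
Cₑ = (13.97 − 0.2816) / 1.54 = 8.887 mg/L.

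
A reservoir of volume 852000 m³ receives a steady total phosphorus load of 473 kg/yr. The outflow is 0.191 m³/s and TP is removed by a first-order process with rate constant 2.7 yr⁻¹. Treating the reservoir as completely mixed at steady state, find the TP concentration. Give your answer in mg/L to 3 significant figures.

Outflow Q = 0.191 m³/s × 3.156e+07 s/yr = 6.028e+06 m³/yr.
Steady-state CSTR mass balance: W = Q·C + k·V·C, so C = W/(Q + kV).
Q + kV = 6.028e+06 + 2.7·852000 = 8.328e+06 m³/yr.
C = 473/8.328e+06 = 5.68e-05 kg/m³ = 0.0568 mg/L.

0.0568 mg/L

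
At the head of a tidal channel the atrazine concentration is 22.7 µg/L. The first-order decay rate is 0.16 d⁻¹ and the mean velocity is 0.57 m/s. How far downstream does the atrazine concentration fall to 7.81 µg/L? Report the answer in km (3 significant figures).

From C = C₀·e^(−kt), t = ln(C₀/C)/k = ln(22.7/7.81)/0.16 = 1.067/0.16 = 6.668 d.
Distance = v·t = 0.57 m/s × 5.762e+05 s = 3.284e+05 m = 328.4 km.

328 km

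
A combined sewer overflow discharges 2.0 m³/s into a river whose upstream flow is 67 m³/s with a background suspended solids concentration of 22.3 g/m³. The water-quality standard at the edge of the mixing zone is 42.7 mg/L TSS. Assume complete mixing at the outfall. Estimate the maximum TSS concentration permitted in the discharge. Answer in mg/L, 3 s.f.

Mass balance: 42.7·69 = 2·Cₑ + 67·22.3.
Cₑ = (2946 − 1494) / 2 = 726.1 mg/L.

726 mg/L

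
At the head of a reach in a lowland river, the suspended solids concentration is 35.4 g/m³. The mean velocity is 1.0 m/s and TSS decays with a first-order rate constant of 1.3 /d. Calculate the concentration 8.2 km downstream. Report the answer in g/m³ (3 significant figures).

Travel time t = 8.2 km / 1.0 m/s = 8200/1.0 = 8200 s = 0.09491 d.
First-order decay: C = 35.4·exp(−1.3·0.09491) = 35.4·0.8839 = 31.29 g/m³.

31.3 g/m³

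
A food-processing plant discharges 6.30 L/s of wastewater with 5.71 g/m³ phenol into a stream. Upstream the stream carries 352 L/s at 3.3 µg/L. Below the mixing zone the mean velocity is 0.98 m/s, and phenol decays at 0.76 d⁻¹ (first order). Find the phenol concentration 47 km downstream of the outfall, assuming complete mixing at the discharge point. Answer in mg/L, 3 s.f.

0.0680 mg/L

6.30 L/s = 0.0063 m³/s.
352 L/s = 0.352 m³/s.
3.3 µg/L = 0.0033 mg/L.
After complete mixing, C₀ = (0.0063·5.71 + 0.352·0.0033) / 0.3583 = 0.1036 mg/L.
Travel time t = 4.7e+04 m / 0.98 m/s = 4.796e+04 s = 0.5551 d.
C = 0.1036·exp(−0.76·0.5551) = 0.1036·0.6558 = 0.06797 mg/L.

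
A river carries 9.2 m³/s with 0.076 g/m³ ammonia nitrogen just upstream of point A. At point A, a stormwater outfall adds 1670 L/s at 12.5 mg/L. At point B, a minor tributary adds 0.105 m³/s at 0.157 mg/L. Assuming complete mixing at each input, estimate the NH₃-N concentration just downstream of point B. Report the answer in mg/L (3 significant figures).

1670 L/s = 1.67 m³/s.
After input A: C = (9.2·0.076 + 1.67·12.5) / 10.87 = 1.985 mg/L.
After input B: C = (10.87·1.985 + 0.105·0.157) / 10.97 = 1.967 mg/L.

1.97 mg/L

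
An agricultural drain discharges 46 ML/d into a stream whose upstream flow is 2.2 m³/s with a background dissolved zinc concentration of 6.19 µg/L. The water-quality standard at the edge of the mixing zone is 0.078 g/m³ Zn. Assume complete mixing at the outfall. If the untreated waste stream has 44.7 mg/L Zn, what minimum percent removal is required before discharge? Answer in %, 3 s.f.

46 ML/d = 0.5324 m³/s.
6.19 µg/L = 0.00619 mg/L.
Mass balance: 0.078·2.732 = 0.5324·Cₑ + 2.2·0.00619.
Cₑ = (0.2131 − 0.01362) / 0.5324 = 0.3747 mg/L.
Required removal = 1 − 0.3747/44.7 = 99.16 %.

99.2 %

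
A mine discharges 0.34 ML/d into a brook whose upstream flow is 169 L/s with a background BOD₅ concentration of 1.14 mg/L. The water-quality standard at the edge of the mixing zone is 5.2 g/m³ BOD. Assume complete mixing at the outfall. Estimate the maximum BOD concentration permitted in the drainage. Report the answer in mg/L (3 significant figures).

0.34 ML/d = 0.003935 m³/s.
169 L/s = 0.169 m³/s.
Mass balance: 5.2·0.1729 = 0.003935·Cₑ + 0.169·1.14.
Cₑ = (0.8993 − 0.1927) / 0.003935 = 179.6 mg/L.

180 mg/L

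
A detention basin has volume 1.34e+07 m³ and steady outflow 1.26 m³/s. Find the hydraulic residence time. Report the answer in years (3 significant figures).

0.337 yr

Q = 1.26 m³/s × 3.156e+07 s/yr = 3.976e+07 m³/yr.
Hydraulic residence time τ = V/Q = 1.34e+07/3.976e+07 = 0.337 yr.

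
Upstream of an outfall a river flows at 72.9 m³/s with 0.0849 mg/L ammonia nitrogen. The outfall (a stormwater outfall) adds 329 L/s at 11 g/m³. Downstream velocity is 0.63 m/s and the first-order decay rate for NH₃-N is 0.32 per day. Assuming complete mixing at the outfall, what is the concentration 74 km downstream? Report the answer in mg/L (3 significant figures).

329 L/s = 0.329 m³/s.
After complete mixing, C₀ = (0.329·11 + 72.9·0.0849) / 73.23 = 0.1339 mg/L.
Travel time t = 7.4e+04 m / 0.63 m/s = 1.175e+05 s = 1.359 d.
C = 0.1339·exp(−0.32·1.359) = 0.1339·0.6472 = 0.08669 mg/L.

0.0867 mg/L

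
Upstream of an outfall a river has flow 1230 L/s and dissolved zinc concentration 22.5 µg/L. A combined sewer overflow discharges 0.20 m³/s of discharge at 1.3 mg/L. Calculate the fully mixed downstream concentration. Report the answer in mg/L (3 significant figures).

0.201 mg/L

1230 L/s = 1.23 m³/s.
22.5 µg/L = 0.0225 mg/L.
By mass balance at complete mixing, C = (0.2·1.3 + 1.23·0.0225) / (0.2 + 1.23) = 0.2877/1.43 = 0.2012 mg/L.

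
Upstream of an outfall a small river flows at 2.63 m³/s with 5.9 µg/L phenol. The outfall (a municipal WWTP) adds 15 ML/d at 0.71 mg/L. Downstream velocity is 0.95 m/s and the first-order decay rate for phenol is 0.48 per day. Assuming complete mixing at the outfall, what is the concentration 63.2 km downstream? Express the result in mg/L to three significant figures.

0.0342 mg/L

15 ML/d = 0.1736 m³/s.
5.9 µg/L = 0.0059 mg/L.
After complete mixing, C₀ = (0.1736·0.71 + 2.63·0.0059) / 2.804 = 0.0495 mg/L.
Travel time t = 6.32e+04 m / 0.95 m/s = 6.653e+04 s = 0.77 d.
C = 0.0495·exp(−0.48·0.77) = 0.0495·0.691 = 0.03421 mg/L.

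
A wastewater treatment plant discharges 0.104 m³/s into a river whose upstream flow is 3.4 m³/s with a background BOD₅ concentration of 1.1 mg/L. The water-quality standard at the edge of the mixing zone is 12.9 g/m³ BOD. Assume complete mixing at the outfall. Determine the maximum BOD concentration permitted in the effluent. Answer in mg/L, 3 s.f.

Mass balance: 12.9·3.504 = 0.104·Cₑ + 3.4·1.1.
Cₑ = (45.2 − 3.74) / 0.104 = 398.7 mg/L.

399 mg/L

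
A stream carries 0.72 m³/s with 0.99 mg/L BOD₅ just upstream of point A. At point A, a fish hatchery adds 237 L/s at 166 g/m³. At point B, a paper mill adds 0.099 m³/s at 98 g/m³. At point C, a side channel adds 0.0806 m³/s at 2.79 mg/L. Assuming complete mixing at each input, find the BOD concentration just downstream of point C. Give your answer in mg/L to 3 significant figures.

44.0 mg/L

237 L/s = 0.237 m³/s.
After input A: C = (0.72·0.99 + 0.237·166) / 0.957 = 41.85 mg/L.
After input B: C = (0.957·41.85 + 0.099·98) / 1.056 = 47.12 mg/L.
After input C: C = (1.056·47.12 + 0.0806·2.79) / 1.137 = 43.97 mg/L.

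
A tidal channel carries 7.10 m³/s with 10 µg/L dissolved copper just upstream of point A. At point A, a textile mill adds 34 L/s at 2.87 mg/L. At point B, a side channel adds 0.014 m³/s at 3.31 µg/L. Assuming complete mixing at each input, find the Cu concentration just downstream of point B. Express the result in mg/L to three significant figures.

0.0236 mg/L

10 µg/L = 0.01 mg/L.
34 L/s = 0.034 m³/s.
After input A: C = (7.1·0.01 + 0.034·2.87) / 7.134 = 0.02363 mg/L.
3.31 µg/L = 0.00331 mg/L.
After input B: C = (7.134·0.02363 + 0.014·0.00331) / 7.148 = 0.02359 mg/L.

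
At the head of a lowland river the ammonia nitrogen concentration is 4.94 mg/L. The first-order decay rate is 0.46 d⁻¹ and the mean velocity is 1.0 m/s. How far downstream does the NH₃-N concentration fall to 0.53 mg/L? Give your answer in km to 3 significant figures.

419 km

From C = C₀·e^(−kt), t = ln(C₀/C)/k = ln(4.94/0.53)/0.46 = 2.232/0.46 = 4.853 d.
Distance = v·t = 1.0 m/s × 4.193e+05 s = 4.193e+05 m = 419.3 km.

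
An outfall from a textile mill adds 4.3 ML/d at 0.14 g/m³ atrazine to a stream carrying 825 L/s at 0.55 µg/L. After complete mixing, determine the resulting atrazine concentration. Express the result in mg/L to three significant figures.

0.00848 mg/L

4.3 ML/d = 0.04977 m³/s.
825 L/s = 0.825 m³/s.
0.55 µg/L = 0.00055 mg/L.
By mass balance at complete mixing, C = (0.04977·0.14 + 0.825·0.00055) / (0.04977 + 0.825) = 0.007421/0.8748 = 0.008484 mg/L.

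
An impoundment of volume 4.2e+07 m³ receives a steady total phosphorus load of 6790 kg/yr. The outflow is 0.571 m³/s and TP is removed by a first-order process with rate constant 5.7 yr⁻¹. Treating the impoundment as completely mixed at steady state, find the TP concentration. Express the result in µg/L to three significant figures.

26.4 µg/L

Outflow Q = 0.571 m³/s × 3.156e+07 s/yr = 1.802e+07 m³/yr.
Steady-state CSTR mass balance: W = Q·C + k·V·C, so C = W/(Q + kV).
Q + kV = 1.802e+07 + 5.7·4.2e+07 = 2.574e+08 m³/yr.
C = 6790/2.574e+08 = 2.638e-05 kg/m³ = 0.02638 mg/L = 26.38 µg/L.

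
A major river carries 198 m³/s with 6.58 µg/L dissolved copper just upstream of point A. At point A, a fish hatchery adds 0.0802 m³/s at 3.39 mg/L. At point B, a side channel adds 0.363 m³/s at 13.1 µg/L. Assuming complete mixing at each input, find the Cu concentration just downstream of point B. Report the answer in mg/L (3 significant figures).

0.00796 mg/L

6.58 µg/L = 0.00658 mg/L.
After input A: C = (198·0.00658 + 0.0802·3.39) / 198.1 = 0.00795 mg/L.
13.1 µg/L = 0.0131 mg/L.
After input B: C = (198.1·0.00795 + 0.363·0.0131) / 198.4 = 0.007959 mg/L.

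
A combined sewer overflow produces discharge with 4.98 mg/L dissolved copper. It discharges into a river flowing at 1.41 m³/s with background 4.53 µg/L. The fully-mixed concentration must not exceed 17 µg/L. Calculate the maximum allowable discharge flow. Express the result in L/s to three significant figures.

3.54 L/s

4.53 µg/L = 0.00453 mg/L.
17 µg/L = 0.017 mg/L.
Mass balance at complete mixing: C_std·(Q_w + Q_r) = Q_w·C_e + Q_r·C_b.
Rearranging, Q_w = Q_r·(C_std − C_b)/(C_e − C_std) = 1.41·(0.017 − 0.00453) / (4.98 − 0.017) = 0.003543 m³/s.
= 3.543 L/s.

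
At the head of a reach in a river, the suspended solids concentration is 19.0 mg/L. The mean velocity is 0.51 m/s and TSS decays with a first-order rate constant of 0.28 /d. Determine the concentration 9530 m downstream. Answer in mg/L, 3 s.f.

Travel time t = 9530 m / 0.51 m/s = 9530/0.51 = 1.869e+04 s = 0.2163 d.
First-order decay: C = 19.0·exp(−0.28·0.2163) = 19.0·0.9412 = 17.88 mg/L.

17.9 mg/L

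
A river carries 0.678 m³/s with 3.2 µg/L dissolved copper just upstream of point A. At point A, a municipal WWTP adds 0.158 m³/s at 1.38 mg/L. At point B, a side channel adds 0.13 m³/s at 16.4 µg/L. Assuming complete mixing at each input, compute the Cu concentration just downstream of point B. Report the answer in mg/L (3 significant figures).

0.230 mg/L

3.2 µg/L = 0.0032 mg/L.
After input A: C = (0.678·0.0032 + 0.158·1.38) / 0.836 = 0.2634 mg/L.
16.4 µg/L = 0.0164 mg/L.
After input B: C = (0.836·0.2634 + 0.13·0.0164) / 0.966 = 0.2302 mg/L.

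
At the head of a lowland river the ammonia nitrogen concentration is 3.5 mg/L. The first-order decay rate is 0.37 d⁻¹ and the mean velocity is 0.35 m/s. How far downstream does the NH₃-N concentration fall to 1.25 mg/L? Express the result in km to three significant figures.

84.2 km

From C = C₀·e^(−kt), t = ln(C₀/C)/k = ln(3.5/1.25)/0.37 = 1.03/0.37 = 2.783 d.
Distance = v·t = 0.35 m/s × 2.404e+05 s = 8.415e+04 m = 84.15 km.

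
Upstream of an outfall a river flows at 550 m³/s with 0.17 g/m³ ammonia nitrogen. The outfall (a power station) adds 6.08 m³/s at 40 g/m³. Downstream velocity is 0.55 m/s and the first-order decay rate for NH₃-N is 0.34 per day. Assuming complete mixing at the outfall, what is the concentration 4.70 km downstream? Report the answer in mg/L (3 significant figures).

0.585 mg/L

After complete mixing, C₀ = (6.08·40 + 550·0.17) / 556.1 = 0.6055 mg/L.
Travel time t = 4700 m / 0.55 m/s = 8545 s = 0.09891 d.
C = 0.6055·exp(−0.34·0.09891) = 0.6055·0.9669 = 0.5855 mg/L.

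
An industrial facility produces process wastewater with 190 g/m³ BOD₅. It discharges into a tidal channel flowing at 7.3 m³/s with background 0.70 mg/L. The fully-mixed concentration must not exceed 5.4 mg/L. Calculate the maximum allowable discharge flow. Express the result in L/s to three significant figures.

Mass balance at complete mixing: C_std·(Q_w + Q_r) = Q_w·C_e + Q_r·C_b.
Rearranging, Q_w = Q_r·(C_std − C_b)/(C_e − C_std) = 7.3·(5.4 − 0.7) / (190 − 5.4) = 0.1859 m³/s.
= 185.9 L/s.

186 L/s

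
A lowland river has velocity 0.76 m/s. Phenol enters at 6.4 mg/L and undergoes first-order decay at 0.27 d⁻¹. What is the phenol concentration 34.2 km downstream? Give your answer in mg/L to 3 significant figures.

5.56 mg/L

Travel time t = 34.2 km / 0.76 m/s = 3.42e+04/0.76 = 4.5e+04 s = 0.5208 d.
First-order decay: C = 6.4·exp(−0.27·0.5208) = 6.4·0.8688 = 5.56 mg/L.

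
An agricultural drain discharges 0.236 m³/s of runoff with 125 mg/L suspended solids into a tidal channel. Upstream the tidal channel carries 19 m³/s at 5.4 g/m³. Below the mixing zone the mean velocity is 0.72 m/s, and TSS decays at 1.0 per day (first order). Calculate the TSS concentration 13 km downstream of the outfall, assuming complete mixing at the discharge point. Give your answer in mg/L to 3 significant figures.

5.57 mg/L

After complete mixing, C₀ = (0.236·125 + 19·5.4) / 19.24 = 6.867 mg/L.
Travel time t = 1.3e+04 m / 0.72 m/s = 1.806e+04 s = 0.209 d.
C = 6.867·exp(−1.0·0.209) = 6.867·0.8114 = 5.572 mg/L.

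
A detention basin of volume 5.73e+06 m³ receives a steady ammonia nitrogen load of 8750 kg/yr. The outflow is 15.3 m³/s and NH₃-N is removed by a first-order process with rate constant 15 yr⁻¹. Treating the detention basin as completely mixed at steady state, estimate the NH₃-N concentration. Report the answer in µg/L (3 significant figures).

15.4 µg/L

Outflow Q = 15.3 m³/s × 3.156e+07 s/yr = 4.828e+08 m³/yr.
Steady-state CSTR mass balance: W = Q·C + k·V·C, so C = W/(Q + kV).
Q + kV = 4.828e+08 + 15·5.73e+06 = 5.688e+08 m³/yr.
C = 8750/5.688e+08 = 1.538e-05 kg/m³ = 0.01538 mg/L = 15.38 µg/L.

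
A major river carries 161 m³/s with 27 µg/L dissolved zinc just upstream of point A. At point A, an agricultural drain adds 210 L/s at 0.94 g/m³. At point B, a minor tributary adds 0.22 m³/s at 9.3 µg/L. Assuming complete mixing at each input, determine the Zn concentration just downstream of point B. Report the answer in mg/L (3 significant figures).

0.0282 mg/L

27 µg/L = 0.027 mg/L.
210 L/s = 0.21 m³/s.
After input A: C = (161·0.027 + 0.21·0.94) / 161.2 = 0.02819 mg/L.
9.3 µg/L = 0.0093 mg/L.
After input B: C = (161.2·0.02819 + 0.22·0.0093) / 161.4 = 0.02816 mg/L.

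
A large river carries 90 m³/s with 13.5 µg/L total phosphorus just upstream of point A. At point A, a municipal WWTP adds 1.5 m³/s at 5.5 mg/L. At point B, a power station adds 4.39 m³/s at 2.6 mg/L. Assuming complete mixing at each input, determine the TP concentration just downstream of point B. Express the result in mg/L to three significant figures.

0.218 mg/L

13.5 µg/L = 0.0135 mg/L.
After input A: C = (90·0.0135 + 1.5·5.5) / 91.5 = 0.1034 mg/L.
After input B: C = (91.5·0.1034 + 4.39·2.6) / 95.89 = 0.2177 mg/L.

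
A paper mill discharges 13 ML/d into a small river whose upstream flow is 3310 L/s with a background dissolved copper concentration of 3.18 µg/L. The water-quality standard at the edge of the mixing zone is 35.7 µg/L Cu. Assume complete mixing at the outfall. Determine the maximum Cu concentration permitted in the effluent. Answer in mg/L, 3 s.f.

0.751 mg/L

13 ML/d = 0.1505 m³/s.
3310 L/s = 3.31 m³/s.
3.18 µg/L = 0.00318 mg/L.
35.7 µg/L = 0.0357 mg/L.
Mass balance: 0.0357·3.46 = 0.1505·Cₑ + 3.31·0.00318.
Cₑ = (0.1235 − 0.01053) / 0.1505 = 0.7511 mg/L.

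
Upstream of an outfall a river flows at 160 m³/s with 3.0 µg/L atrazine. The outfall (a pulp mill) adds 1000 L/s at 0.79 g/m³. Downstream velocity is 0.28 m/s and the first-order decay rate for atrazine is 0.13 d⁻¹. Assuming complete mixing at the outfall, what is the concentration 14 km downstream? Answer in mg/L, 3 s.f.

1000 L/s = 1 m³/s.
3.0 µg/L = 0.003 mg/L.
After complete mixing, C₀ = (1·0.79 + 160·0.003) / 161 = 0.007888 mg/L.
Travel time t = 1.4e+04 m / 0.28 m/s = 5e+04 s = 0.5787 d.
C = 0.007888·exp(−0.13·0.5787) = 0.007888·0.9275 = 0.007317 mg/L.

0.00732 mg/L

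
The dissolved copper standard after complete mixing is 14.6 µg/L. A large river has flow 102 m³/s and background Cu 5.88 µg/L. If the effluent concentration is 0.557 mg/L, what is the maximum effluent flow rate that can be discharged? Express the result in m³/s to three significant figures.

5.88 µg/L = 0.00588 mg/L.
14.6 µg/L = 0.0146 mg/L.
Mass balance at complete mixing: C_std·(Q_w + Q_r) = Q_w·C_e + Q_r·C_b.
Rearranging, Q_w = Q_r·(C_std − C_b)/(C_e − C_std) = 102·(0.0146 − 0.00588) / (0.557 − 0.0146) = 1.64 m³/s.

1.64 m³/s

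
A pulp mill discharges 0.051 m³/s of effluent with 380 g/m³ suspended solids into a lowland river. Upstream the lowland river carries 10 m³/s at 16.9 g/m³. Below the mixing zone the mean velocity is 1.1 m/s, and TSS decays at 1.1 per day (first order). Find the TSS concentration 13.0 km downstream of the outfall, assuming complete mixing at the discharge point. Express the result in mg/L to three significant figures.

16.1 mg/L

After complete mixing, C₀ = (0.051·380 + 10·16.9) / 10.05 = 18.74 mg/L.
Travel time t = 1.3e+04 m / 1.1 m/s = 1.182e+04 s = 0.1368 d.
C = 18.74·exp(−1.1·0.1368) = 18.74·0.8603 = 16.12 mg/L.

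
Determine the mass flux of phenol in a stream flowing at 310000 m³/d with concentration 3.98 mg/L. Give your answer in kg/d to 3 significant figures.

310000 m³/d = 3.588 m³/s.
Mass flux = Q·C = 3.588 m³/s × 3.98 g/m³ = 14.28 g/s.
= 14.28 g/s × 86.4 = 1234 kg/d.

1230 kg/d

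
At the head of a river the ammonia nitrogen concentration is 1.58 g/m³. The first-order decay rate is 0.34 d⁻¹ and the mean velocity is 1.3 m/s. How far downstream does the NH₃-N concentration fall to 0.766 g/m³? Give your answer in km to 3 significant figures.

239 km

From C = C₀·e^(−kt), t = ln(C₀/C)/k = ln(1.58/0.766)/0.34 = 0.724/0.34 = 2.129 d.
Distance = v·t = 1.3 m/s × 1.84e+05 s = 2.392e+05 m = 239.2 km.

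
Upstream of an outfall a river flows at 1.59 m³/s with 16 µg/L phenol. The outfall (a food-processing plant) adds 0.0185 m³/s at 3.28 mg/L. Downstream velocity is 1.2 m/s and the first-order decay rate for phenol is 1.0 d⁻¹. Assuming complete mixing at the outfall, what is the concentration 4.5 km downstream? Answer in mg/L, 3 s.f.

16 µg/L = 0.016 mg/L.
After complete mixing, C₀ = (0.0185·3.28 + 1.59·0.016) / 1.609 = 0.05354 mg/L.
Travel time t = 4500 m / 1.2 m/s = 3750 s = 0.0434 d.
C = 0.05354·exp(−1.0·0.0434) = 0.05354·0.9575 = 0.05127 mg/L.

0.0513 mg/L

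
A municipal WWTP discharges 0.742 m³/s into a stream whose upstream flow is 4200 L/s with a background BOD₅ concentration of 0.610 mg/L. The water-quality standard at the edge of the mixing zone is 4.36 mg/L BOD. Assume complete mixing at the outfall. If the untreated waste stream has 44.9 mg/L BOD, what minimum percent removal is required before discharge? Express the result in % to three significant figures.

4200 L/s = 4.2 m³/s.
Mass balance: 4.36·4.942 = 0.742·Cₑ + 4.2·0.61.
Cₑ = (21.55 − 2.562) / 0.742 = 25.59 mg/L.
Required removal = 1 − 25.59/44.9 = 43.01 %.

43.0 %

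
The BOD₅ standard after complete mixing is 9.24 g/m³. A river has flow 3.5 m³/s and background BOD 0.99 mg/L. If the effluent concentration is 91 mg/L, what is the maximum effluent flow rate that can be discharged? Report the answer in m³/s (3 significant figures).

Mass balance at complete mixing: C_std·(Q_w + Q_r) = Q_w·C_e + Q_r·C_b.
Rearranging, Q_w = Q_r·(C_std − C_b)/(C_e − C_std) = 3.5·(9.24 − 0.99) / (91 − 9.24) = 0.3532 m³/s.

0.353 m³/s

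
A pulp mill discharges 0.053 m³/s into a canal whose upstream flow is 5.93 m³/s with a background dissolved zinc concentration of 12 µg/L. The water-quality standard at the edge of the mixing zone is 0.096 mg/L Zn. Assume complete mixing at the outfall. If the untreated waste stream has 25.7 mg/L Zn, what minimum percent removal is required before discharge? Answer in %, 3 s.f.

12 µg/L = 0.012 mg/L.
Mass balance: 0.096·5.983 = 0.053·Cₑ + 5.93·0.012.
Cₑ = (0.5744 − 0.07116) / 0.053 = 9.494 mg/L.
Required removal = 1 − 9.494/25.7 = 63.06 %.

63.1 %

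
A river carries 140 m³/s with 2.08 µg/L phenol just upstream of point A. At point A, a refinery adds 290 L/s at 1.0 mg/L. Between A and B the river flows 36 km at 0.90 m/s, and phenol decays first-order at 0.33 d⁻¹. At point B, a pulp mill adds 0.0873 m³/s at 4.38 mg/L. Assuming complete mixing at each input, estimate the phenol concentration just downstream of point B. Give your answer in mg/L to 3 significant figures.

0.00628 mg/L

2.08 µg/L = 0.00208 mg/L.
290 L/s = 0.29 m³/s.
After input A: C = (140·0.00208 + 0.29·1) / 140.3 = 0.004143 mg/L.
Over the 36 km reach to input B (t = 4e+04 s = 0.463 d), decay gives C = 0.004143·exp(−0.33·0.463) = 0.003556 mg/L.
After input B: C = (140.3·0.003556 + 0.0873·4.38) / 140.4 = 0.006278 mg/L.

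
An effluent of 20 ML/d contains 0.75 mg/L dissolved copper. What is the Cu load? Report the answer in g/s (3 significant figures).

20 ML/d = 0.2315 m³/s.
Mass flux = Q·C = 0.2315 m³/s × 0.75 g/m³ = 0.1736 g/s.

0.174 g/s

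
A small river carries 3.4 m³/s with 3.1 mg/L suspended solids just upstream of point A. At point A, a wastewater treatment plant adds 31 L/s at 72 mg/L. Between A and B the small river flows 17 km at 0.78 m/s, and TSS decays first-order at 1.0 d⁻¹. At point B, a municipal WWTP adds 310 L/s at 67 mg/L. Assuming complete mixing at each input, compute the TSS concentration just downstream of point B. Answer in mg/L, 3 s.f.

8.20 mg/L

31 L/s = 0.031 m³/s.
After input A: C = (3.4·3.1 + 0.031·72) / 3.431 = 3.723 mg/L.
Over the 17 km reach to input B (t = 2.179e+04 s = 0.2523 d), decay gives C = 3.723·exp(−1.0·0.2523) = 2.893 mg/L.
310 L/s = 0.31 m³/s.
After input B: C = (3.431·2.893 + 0.31·67) / 3.741 = 8.205 mg/L.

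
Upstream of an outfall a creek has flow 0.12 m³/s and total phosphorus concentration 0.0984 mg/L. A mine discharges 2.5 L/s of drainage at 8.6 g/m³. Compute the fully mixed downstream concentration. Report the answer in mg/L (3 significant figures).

2.5 L/s = 0.0025 m³/s.
By mass balance at complete mixing, C = (0.0025·8.6 + 0.12·0.0984) / (0.0025 + 0.12) = 0.03331/0.1225 = 0.2719 mg/L.

0.272 mg/L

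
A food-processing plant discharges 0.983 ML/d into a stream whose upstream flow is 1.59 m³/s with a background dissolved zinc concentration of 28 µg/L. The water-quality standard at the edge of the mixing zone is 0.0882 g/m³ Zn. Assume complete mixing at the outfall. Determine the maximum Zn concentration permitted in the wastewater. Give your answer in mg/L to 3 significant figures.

8.50 mg/L

0.983 ML/d = 0.01138 m³/s.
28 µg/L = 0.028 mg/L.
Mass balance: 0.0882·1.601 = 0.01138·Cₑ + 1.59·0.028.
Cₑ = (0.1412 − 0.04452) / 0.01138 = 8.501 mg/L.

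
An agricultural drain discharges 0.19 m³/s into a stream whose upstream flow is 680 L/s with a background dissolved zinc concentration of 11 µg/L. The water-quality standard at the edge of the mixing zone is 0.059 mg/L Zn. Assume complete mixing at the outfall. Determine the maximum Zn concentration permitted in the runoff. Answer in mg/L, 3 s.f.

0.231 mg/L

680 L/s = 0.68 m³/s.
11 µg/L = 0.011 mg/L.
Mass balance: 0.059·0.87 = 0.19·Cₑ + 0.68·0.011.
Cₑ = (0.05133 − 0.00748) / 0.19 = 0.2308 mg/L.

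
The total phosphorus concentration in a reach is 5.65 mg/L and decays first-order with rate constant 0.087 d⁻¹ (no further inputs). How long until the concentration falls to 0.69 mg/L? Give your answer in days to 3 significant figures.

t = ln(C₀/C)/k = ln(5.65/0.69)/0.087 = 2.103/0.087 = 24.17 d.

24.2 d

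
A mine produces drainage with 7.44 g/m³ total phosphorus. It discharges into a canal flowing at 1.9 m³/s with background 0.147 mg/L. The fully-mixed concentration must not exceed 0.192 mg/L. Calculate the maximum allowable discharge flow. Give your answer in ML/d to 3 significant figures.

Mass balance at complete mixing: C_std·(Q_w + Q_r) = Q_w·C_e + Q_r·C_b.
Rearranging, Q_w = Q_r·(C_std − C_b)/(C_e − C_std) = 1.9·(0.192 − 0.147) / (7.44 − 0.192) = 0.0118 m³/s.
= 1.019 ML/d.

1.02 ML/d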